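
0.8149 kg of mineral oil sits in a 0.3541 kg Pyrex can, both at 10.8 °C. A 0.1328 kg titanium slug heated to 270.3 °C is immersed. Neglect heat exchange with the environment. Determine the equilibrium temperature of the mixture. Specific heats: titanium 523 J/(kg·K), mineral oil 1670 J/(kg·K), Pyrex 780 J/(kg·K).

T_f is the heat-capacity-weighted average of the initial temperatures:
T_f = (69.45×270.3 + 1360.9×10.8 + 276.2×10.8) / (69.45 + 1360.9 + 276.2)
    = 36454 / 1706.5 ≈ 21.36 °C

T_f ≈ 21.4 °C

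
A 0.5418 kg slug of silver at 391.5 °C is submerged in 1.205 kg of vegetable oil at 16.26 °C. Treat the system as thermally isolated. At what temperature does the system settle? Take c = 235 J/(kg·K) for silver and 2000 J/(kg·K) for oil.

T_f ≈ 35.1 °C

Heat gained plus heat lost sum to zero:
0.5418*235*(T − 391.5) + 1.205*2000*(T − 16.26) = 0
127.32(T − 391.5) + 2410(T − 16.26) = 0
(127.32 + 2410) T = 127.32*391.5 + 2410*16.26
T = 89034/2537.3 ≈ 35.09 °C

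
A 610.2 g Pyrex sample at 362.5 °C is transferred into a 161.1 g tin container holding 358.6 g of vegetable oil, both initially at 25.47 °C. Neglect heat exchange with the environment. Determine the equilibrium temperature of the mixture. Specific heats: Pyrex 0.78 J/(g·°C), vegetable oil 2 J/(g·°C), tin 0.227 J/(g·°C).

T_f ≈ 155.9 °C

Net heat exchanged in the isolated system is zero:
610.2·0.78·(T − 362.5) + 358.6·2·(T − 25.47) + 161.1·0.227·(T − 25.47) = 0
475.96(T − 362.5) + 717.2(T − 25.47) + 36.57(T − 25.47) = 0
1229.7 T = 191733
T = 191733/1229.7 ≈ 155.91 °C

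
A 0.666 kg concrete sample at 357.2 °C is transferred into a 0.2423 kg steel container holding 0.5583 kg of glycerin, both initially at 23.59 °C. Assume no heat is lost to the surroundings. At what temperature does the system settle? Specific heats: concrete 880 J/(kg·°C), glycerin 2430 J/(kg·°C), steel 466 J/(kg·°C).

T_f ≈ 118.7 °C

T_f is the heat-capacity-weighted average of the initial temperatures:
T_f = (586.08×357.2 + 1356.7×23.59 + 112.91×23.59) / (586.08 + 1356.7 + 112.91)
    = 244015 / 2055.7 ≈ 118.70 °C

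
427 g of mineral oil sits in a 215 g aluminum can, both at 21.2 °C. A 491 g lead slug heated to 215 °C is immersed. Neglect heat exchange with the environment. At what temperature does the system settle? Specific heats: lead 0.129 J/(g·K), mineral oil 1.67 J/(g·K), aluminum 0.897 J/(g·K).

T_f ≈ 33.9 °C

Let T be the final temperature. ΣQ_i = 0:
491×0.129×(T − 215) + 427×1.67×(T − 21.2) + 215×0.897×(T − 21.2) = 0
63.34(T − 215) + 713.09(T − 21.2) + 192.86(T − 21.2) = 0
(63.34 + 713.09 + 192.86) T = 63.34×215 + 713.09×21.2 + 192.86×21.2
T = 32824/969.28 ≈ 33.86 °C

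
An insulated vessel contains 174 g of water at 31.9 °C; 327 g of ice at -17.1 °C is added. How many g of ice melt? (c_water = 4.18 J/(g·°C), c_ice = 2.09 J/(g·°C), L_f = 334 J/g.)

m_melted ≈ 34.5 g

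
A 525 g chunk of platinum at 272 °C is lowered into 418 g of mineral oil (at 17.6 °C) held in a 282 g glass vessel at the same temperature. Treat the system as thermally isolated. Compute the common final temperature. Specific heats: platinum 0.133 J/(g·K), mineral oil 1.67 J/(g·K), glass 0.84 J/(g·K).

T_f ≈ 35.3 °C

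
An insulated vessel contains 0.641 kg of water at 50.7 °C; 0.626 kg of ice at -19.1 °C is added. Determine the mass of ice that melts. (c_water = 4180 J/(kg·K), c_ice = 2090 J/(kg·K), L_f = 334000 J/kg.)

m_melted ≈ 0.332 kg

Water can give up m c ΔT = 0.641×4180×50.7 = 135845 J before reaching 0 °C.
Warming the ice to 0 °C takes 0.626×2090×19.1 = 24989 J, leaving 110855 J for melting.
To melt every bit of ice: 0.626×334000 = 209084 J.
That's not enough to melt it all — equilibrium is at 0 °C with ice remaining.
m_melt = 110855 / L_f = 0.3319 kg.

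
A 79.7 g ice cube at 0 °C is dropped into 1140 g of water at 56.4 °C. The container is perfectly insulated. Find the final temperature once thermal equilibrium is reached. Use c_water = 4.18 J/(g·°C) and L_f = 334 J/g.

T_f ≈ 47.5 °C

Taking heat into each body as positive, Σ m c ΔT = 0:
latent heat to melt: 79.7×334 = 26620
  meltwater 0→T: 79.7×4.18×T = 333.15 T
  water: 4765.2(T − 56.4)
5098.3 T = 268757 − 26620 = 242137
T ≈ 47.49 °C. Since T > 0 °C, the all-ice-melts assumption holds.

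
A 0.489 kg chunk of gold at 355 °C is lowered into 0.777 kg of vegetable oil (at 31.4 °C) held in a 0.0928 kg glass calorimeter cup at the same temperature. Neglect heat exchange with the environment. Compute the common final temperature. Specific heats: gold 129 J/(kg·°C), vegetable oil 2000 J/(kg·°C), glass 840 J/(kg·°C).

T_f ≈ 43.4 °C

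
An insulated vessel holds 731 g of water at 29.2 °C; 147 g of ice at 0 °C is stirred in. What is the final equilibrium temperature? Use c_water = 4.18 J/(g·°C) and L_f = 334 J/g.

Sum of m c ΔT and latent-heat terms is zero:
latent heat to melt: 147×334 = 49098
  meltwater 0→T: 147×4.18×T = 614.46 T
  water: 3055.6(T − 29.2)
3670 T = 89223 − 49098 = 40125
T ≈ 10.93 °C — above 0 °C, consistent with complete melting.

T_f ≈ 10.9 °C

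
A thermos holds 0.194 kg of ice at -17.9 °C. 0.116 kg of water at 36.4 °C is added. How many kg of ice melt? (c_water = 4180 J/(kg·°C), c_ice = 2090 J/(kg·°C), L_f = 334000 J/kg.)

m_melted ≈ 0.0311 kg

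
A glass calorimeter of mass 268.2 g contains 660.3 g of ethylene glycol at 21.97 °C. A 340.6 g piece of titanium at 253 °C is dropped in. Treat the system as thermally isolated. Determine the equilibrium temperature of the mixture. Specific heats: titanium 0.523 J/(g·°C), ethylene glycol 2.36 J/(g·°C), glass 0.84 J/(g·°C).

T_f ≈ 42.9 °C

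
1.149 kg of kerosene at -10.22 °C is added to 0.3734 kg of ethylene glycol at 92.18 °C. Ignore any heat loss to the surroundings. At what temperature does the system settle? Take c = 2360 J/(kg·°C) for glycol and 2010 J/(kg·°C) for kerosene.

Taking heat into each body as positive, Σ m c ΔT = 0:
0.3734*2360*(T − 92.18) + 1.149*2010*(T − (-10.22)) = 0
3190.7 T = 57628
T = 57628 / 3190.7 = 18.1 °C

T_f ≈ 18.1 °C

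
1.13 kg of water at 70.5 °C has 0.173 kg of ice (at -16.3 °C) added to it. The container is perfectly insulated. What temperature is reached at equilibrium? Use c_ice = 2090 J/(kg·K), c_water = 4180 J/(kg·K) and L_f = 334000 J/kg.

Conservation of energy gives ΣQ = 0:
ice -16.3→0 °C: 0.173×2090×16.3 = 5893.6; fusion: m_ice L_f = 0.173×334000 = 57782; warm the meltwater: 723.14 T; water: 4723.4(T − 70.5)
5446.5 T = 333000 − 63676 = 269324
T ≈ 49.45 °C (positive, so assuming full melt was valid).

T_f ≈ 49.4 °C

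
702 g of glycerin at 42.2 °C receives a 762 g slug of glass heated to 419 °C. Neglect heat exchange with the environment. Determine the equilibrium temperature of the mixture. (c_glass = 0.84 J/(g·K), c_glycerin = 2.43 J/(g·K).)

Conservation of energy gives ΣQ = 0:
762·0.84·(T − 419) + 702·2.43·(T − 42.2) = 0
640.08(T − 419) + 1705.9(T − 42.2) = 0
(640.08 + 1705.9) T = 640.08·419 + 1705.9·42.2
T = 340181/2345.9 ≈ 145.01 °C

T_f ≈ 145.0 °C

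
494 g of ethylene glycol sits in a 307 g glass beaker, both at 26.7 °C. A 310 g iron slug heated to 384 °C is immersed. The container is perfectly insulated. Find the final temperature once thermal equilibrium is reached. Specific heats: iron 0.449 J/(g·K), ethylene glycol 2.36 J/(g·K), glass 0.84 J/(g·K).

T_f ≈ 58.5 °C

With ΣQ=0 the equilibrium temperature is the m·c-weighted mean:
T_f = (139.19×384 + 1165.8×26.7 + 257.88×26.7) / (139.19 + 1165.8 + 257.88)
    = 91462 / 1562.9 ≈ 58.52 °C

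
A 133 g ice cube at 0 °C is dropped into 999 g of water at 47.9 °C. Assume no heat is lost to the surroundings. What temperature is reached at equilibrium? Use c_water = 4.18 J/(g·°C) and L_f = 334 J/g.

Taking heat into each body as positive, Σ m c ΔT = 0:
melt ice: 133·334 = 44422
  meltwater 0→T: 133·4.18·T = 555.94 T
  water: 4175.8(T − 47.9)
4731.8 T = 200022 − 44422 = 155600
T ≈ 32.88 °C. Since T > 0 °C, the all-ice-melts assumption holds.

T_f ≈ 32.9 °C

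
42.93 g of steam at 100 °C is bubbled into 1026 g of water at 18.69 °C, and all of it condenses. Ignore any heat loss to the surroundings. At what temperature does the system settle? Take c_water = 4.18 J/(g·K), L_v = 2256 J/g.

Taking heat into each body as positive, Σ m c ΔT = 0:
steam→water at 100 °C releases m L_v = 42.93·2256 = 96850; condensate cools 100→T: 42.93·4.18·(T − 100) = 179.45(T − 100); original water: 4288.7(T − 18.69)
4468.1 T = 96850 + 17945 + 80155 = 194950
T ≈ 43.63 °C (< 100 °C, so full condensation is consistent).

T_f ≈ 43.6 °C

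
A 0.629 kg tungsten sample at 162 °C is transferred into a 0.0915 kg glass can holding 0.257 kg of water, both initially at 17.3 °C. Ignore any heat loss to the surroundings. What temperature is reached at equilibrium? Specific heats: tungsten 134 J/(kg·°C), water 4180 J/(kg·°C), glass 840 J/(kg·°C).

T_f ≈ 27.2 °C

Energy conservation, ΣQ = 0:
0.629*134*(T − 162) + 0.257*4180*(T − 17.3) + 0.0915*840*(T − 17.3) = 0
84.29(T − 162) + 1074.3(T − 17.3) + 76.86(T − 17.3) = 0
(84.29 + 1074.3 + 76.86) T = 84.29*162 + 1074.3*17.3 + 76.86*17.3
T = 33569 / 1235.4 = 27.2 °C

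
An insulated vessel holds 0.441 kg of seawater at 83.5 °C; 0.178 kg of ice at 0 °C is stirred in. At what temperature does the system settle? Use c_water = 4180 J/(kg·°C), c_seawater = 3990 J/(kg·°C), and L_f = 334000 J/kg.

Energy conservation, ΣQ = 0:
melt ice: 0.178×334000 = 59452; warm the meltwater: 744.04 T; seawater cools: 0.441×3990×(T − 83.5) = 1759.6(T − 83.5)
2503.6 T = 146926 − 59452 = 87474
T ≈ 34.94 °C — above 0 °C, consistent with complete melting.

T_f ≈ 34.9 °C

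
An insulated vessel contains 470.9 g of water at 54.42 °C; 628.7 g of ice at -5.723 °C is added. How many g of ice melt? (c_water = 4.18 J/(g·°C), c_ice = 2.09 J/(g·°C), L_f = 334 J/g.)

m_melted ≈ 298 g

Cooling the water to 0 °C releases 470.9·4.18·54.42 = 107118 J.
Warming the ice to 0 °C takes 628.7·2.09·5.723 = 7519.9 J, leaving 99598 J for melting.
Fully melting the ice requires m_ice L_f = 628.7·334 = 209986 J.
Since 99598 < 209986 J, not all the ice melts; equilibrium is at 0 °C.
Mass melted = 99598/334 ≈ 298.2 g.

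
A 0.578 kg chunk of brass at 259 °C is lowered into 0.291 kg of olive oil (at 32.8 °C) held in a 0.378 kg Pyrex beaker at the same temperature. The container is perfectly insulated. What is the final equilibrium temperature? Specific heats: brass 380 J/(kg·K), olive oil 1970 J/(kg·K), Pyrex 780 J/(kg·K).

T_f ≈ 78.5 °C

Heat gained plus heat lost sum to zero:
0.578*380*(T − 259) + 0.291*1970*(T − 32.8) + 0.378*780*(T − 32.8) = 0
219.64(T − 259) + 573.27(T − 32.8) + 294.84(T − 32.8) = 0
(219.64 + 573.27 + 294.84) T = 219.64*259 + 573.27*32.8 + 294.84*32.8
T = 85361 / 1087.8 = 78.5 °C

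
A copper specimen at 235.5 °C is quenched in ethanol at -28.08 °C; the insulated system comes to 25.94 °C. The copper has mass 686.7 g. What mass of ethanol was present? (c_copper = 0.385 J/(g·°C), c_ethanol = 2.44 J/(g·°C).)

m ≈ 420 g

Heat lost by the copper = heat gained by the ethanol:
686.7×0.385×(235.5 − 25.94) = m×2.44×(25.94 − (-28.08))
131.81 m = 55403  ⇒  m ≈ 420.3 g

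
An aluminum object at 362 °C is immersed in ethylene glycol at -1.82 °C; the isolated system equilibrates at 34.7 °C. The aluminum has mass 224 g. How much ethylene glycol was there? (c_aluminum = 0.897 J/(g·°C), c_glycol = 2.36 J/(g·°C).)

m ≈ 763 g

|Q_aluminum| = |Q_glycol|:
224·0.897·(362 − 34.7) = m·2.36·(34.7 − (-1.82))
86.19 m = 65764  ⇒  m ≈ 763 g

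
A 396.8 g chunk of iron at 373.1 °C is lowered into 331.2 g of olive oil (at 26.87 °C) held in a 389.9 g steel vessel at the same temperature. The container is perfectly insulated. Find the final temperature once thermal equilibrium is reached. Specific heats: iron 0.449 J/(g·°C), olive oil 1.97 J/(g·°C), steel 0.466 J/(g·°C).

T_f ≈ 87.8 °C

Setting the total heat transfer to zero:
396.8×0.449×(T − 373.1) + 331.2×1.97×(T − 26.87) + 389.9×0.466×(T − 26.87) = 0
178.16(T − 373.1) + 652.46(T − 26.87) + 181.69(T − 26.87) = 0
1012.3 T = 88886
T = 88886/1012.3 ≈ 87.80 °C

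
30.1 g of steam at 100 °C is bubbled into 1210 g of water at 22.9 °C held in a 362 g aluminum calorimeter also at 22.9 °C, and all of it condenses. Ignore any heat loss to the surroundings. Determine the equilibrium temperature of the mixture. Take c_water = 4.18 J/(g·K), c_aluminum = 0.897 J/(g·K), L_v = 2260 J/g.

T_f ≈ 37.0 °C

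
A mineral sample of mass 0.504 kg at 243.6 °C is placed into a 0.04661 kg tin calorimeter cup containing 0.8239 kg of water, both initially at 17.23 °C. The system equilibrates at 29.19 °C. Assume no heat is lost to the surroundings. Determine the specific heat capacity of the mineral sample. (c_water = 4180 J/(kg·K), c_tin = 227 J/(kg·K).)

c ≈ 382 J/(kg·K)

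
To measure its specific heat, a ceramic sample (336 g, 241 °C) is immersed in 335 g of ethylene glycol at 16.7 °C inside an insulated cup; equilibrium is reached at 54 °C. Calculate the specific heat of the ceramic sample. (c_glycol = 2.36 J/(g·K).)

Heat lost by the ceramic sample = heat gained by the glycol:
336·c·(241 − 54) = 335·2.36·(54 − 16.7)
62832 c = 29489  ⇒  c ≈ 0.4693 J/(g·K)

c ≈ 0.469 J/(g·K)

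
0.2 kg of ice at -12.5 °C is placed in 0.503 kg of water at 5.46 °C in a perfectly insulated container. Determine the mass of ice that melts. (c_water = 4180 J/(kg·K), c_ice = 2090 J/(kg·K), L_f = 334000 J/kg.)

m_melted ≈ 0.0187 kg

Water can give up m c ΔT = 0.503·4180·5.46 = 11480 J before reaching 0 °C.
Of that, 0.2·2090·12.5 = 5225 J goes to bring the ice to 0 °C, leaving 6254.9 J.
Melting all 0.2 kg of ice would need 0.2·334000 = 66800 J.
That's not enough to melt it all — equilibrium is at 0 °C with ice remaining.
m_melt = 6254.9 / L_f = 0.01873 kg.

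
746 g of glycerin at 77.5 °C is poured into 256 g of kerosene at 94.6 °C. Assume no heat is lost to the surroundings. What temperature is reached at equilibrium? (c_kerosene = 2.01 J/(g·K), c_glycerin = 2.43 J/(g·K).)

|Q_kerosene| = |Q_glycerin|:
256*2.01*(94.6 − T) = 746*2.43*(T − 77.5)
514.56(94.6 − T) = 1812.8(T − 77.5)
2327.3 T = 189168  ⇒  T ≈ 81.28 °C

T_f ≈ 81.3 °C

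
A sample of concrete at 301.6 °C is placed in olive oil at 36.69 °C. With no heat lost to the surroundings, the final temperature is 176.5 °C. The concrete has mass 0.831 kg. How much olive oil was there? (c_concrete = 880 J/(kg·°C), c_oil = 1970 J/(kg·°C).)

m ≈ 0.332 kg

Energy conservation, ΣQ = 0:
0.831·880·(176.5 − 301.6) + m·1970·(176.5 − 36.69) = 0
275426 m = 91483
m = 91483/275426 ≈ 0.3322 kg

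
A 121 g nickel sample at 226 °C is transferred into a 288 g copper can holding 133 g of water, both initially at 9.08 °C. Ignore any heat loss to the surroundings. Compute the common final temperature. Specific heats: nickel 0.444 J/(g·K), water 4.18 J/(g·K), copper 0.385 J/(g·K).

Conservation of energy gives ΣQ = 0:
121*0.444*(T − 226) + 133*4.18*(T − 9.08) + 288*0.385*(T − 9.08) = 0
(53.72 + 555.94 + 110.88) T = 53.72*226 + 555.94*9.08 + 110.88*9.08
T = 18196/720.54 ≈ 25.25 °C

T_f ≈ 25.3 °C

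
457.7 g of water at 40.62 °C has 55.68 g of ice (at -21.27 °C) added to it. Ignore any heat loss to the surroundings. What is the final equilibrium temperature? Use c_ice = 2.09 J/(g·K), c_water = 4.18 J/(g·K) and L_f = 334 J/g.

T_f ≈ 26.4 °C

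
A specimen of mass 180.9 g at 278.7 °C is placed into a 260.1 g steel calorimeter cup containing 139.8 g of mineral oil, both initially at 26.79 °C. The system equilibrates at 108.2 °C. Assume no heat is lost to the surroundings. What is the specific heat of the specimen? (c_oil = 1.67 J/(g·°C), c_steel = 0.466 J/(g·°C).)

Conservation of energy gives ΣQ = 0:
180.9·c·(108.2 − 278.7) + 139.8·1.67·(108.2 − 26.79) + 260.1·0.466·(108.2 − 26.79) = 0
-30843 c = -28874
c = -28874/-30843 ≈ 0.9361 J/(g·°C)

c ≈ 0.936 J/(g·°C)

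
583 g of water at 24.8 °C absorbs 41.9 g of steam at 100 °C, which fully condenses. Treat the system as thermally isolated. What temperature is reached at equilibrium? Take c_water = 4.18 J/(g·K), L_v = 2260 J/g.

Setting the total heat transfer to zero:
condense steam: −41.9·2260 = −94694
  condensate cools 100→T: 41.9·4.18·(T − 100) = 175.14(T − 100)
  water warms: 583·4.18·(T − 24.8) = 2436.9(T − 24.8)
2612.1 T = 94694 + 17514 + 60436 = 172644
T ≈ 66.09 °C (< 100 °C, so full condensation is consistent).

T_f ≈ 66.1 °C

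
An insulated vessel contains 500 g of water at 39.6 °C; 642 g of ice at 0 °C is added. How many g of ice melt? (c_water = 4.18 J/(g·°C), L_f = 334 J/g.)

Water can give up m c ΔT = 500×4.18×39.6 = 82764 J before reaching 0 °C.
Melting all 642 g of ice would need 642×334 = 214428 J.
That's not enough to melt it all — equilibrium is at 0 °C with ice remaining.
Mass melted = 82764/334 ≈ 247.8 g.

m_melted ≈ 248 g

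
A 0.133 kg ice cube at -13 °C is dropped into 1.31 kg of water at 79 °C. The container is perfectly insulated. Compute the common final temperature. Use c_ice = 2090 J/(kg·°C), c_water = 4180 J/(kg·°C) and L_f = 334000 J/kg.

T_f ≈ 63.8 °C

Setting the total heat transfer to zero:
ice -13→0 °C: 0.133×2090×13 = 3613.6; fusion: m_ice L_f = 0.133×334000 = 44422; meltwater 0→T: 0.133×4180×T = 555.94 T; water: 5475.8(T − 79)
6031.7 T = 432588 − 48036 = 384553
T ≈ 63.75 °C — above 0 °C, consistent with complete melting.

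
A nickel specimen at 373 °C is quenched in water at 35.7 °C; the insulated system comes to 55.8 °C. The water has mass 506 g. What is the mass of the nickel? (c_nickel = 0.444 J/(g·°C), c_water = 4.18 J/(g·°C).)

Heat lost by the nickel = heat gained by the water:
m×0.444×(373 − 55.8) = 506×4.18×(55.8 − 35.7)
140.84 m = 42513  ⇒  m ≈ 301.9 g

m ≈ 302 g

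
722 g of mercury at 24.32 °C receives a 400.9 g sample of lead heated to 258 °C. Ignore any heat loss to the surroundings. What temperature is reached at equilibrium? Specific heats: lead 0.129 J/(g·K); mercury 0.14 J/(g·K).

Conservation of energy gives ΣQ = 0:
400.9·0.129·(T − 258) + 722·0.14·(T − 24.32) = 0
51.72(T − 258) + 101.08(T − 24.32) = 0
152.8 T = 15801
T = 15801/152.8 ≈ 103.41 °C

T_f ≈ 103.4 °C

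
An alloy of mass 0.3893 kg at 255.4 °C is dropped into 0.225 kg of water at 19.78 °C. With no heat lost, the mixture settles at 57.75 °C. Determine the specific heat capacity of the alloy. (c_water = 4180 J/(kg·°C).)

c ≈ 464 J/(kg·°C)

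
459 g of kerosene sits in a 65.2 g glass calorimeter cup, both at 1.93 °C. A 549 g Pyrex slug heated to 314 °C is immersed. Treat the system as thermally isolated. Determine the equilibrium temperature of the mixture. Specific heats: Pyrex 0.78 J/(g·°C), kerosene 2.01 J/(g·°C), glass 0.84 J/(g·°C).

With ΣQ=0 the equilibrium temperature is the m·c-weighted mean:
T_f = (428.22·314 + 922.59·1.93 + 54.77·1.93) / (428.22 + 922.59 + 54.77)
    = 136347 / 1405.6 ≈ 97.00 °C

T_f ≈ 97.0 °C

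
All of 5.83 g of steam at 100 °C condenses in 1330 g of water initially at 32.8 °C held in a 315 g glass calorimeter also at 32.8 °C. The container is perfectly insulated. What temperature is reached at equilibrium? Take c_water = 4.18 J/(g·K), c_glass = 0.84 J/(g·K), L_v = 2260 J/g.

Sum of m c ΔT and latent-heat terms is zero:
steam→water at 100 °C releases m L_v = 5.83×2260 = 13176
  condensate cools 100→T: 5.83×4.18×(T − 100) = 24.37(T − 100)
  original water: 5559.4(T − 32.8)
  cup: 264.6(T − 32.8)
5848.4 T = 13176 + 2436.9 + 191027 = 206640
T ≈ 35.33 °C (< 100 °C, so full condensation is consistent).

T_f ≈ 35.3 °C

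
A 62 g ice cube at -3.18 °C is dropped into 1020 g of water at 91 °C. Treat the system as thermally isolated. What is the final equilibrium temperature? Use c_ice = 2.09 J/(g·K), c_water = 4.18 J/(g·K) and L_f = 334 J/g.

T_f ≈ 81.1 °C

Energy balance with sensible and latent terms:
ice -3.18→0 °C: 62×2.09×3.18 = 412.06; melt ice: 62×334 = 20708; warm the meltwater: 259.16 T; water: 4263.6(T − 91)
4522.8 T = 387988 − 21120 = 366868
T ≈ 81.12 °C — above 0 °C, consistent with complete melting.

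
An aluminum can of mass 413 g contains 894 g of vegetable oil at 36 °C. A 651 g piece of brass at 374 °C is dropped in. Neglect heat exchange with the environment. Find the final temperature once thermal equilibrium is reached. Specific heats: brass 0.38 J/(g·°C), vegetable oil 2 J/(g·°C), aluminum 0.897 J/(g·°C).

Conservation of energy gives ΣQ = 0:
651×0.38×(T − 374) + 894×2×(T − 36) + 413×0.897×(T − 36) = 0
(247.38 + 1788 + 370.46) T = 247.38×374 + 1788×36 + 370.46×36
T = 170225/2405.8 ≈ 70.75 °C

T_f ≈ 70.8 °C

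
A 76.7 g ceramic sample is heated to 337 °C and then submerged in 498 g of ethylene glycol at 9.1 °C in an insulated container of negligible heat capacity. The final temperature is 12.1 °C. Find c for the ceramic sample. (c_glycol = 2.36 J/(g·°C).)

c ≈ 0.141 J/(g·°C)

Taking heat into each body as positive, Σ m c ΔT = 0:
76.7×c×(12.1 − 337) + 498×2.36×(12.1 − 9.1) = 0
-24920 c = -3525.8
c = -3525.8/-24920 ≈ 0.1415 J/(g·°C)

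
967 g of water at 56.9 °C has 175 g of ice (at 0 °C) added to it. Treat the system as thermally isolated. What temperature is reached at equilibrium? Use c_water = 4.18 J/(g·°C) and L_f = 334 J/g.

T_f ≈ 35.9 °C

Taking heat into each body as positive, Σ m c ΔT = 0:
melt ice: 175·334 = 58450
  warm the meltwater: 731.5 T
  water: 4042.1(T − 56.9)
4773.6 T = 229993 − 58450 = 171543
T ≈ 35.94 °C — above 0 °C, consistent with complete melting.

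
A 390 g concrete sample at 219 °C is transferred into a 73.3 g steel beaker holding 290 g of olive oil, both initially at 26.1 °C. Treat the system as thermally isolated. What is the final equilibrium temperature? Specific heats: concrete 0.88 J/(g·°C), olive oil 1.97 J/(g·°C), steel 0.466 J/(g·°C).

T_f ≈ 95.9 °C

T_f is the heat-capacity-weighted average of the initial temperatures:
T_f = (343.2*219 + 571.3*26.1 + 34.16*26.1) / (343.2 + 571.3 + 34.16)
    = 90963 / 948.66 ≈ 95.89 °C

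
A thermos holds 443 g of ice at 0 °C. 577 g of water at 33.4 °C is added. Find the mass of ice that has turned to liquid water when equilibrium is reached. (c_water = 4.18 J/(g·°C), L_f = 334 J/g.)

m_melted ≈ 241 g

Heat available from the water dropping to 0 °C: 577×4.18×33.4 = 80556 J.
Fully melting the ice requires m_ice L_f = 443×334 = 147962 J.
Since 80556 < 147962 J, not all the ice melts; equilibrium is at 0 °C.
Mass melted = 80556/334 ≈ 241.2 g.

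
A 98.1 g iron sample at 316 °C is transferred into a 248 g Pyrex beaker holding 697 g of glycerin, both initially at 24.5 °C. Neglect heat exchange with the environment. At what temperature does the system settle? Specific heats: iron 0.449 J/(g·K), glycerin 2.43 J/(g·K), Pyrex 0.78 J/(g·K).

Conservation of energy gives ΣQ = 0:
98.1·0.449·(T − 316) + 697·2.43·(T − 24.5) + 248·0.78·(T − 24.5) = 0
44.05(T − 316) + 1693.7(T − 24.5) + 193.44(T − 24.5) = 0
(44.05 + 1693.7 + 193.44) T = 44.05·316 + 1693.7·24.5 + 193.44·24.5
T = 60154 / 1931.2 = 31.1 °C

T_f ≈ 31.1 °C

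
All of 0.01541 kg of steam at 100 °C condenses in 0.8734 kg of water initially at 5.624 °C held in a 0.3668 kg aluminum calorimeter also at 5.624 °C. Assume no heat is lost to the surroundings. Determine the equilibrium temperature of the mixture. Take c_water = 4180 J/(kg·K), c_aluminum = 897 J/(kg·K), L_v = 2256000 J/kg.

T_f ≈ 15.7 °C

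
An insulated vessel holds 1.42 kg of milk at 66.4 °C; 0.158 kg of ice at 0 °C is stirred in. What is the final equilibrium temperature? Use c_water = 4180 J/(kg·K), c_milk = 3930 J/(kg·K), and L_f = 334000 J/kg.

Heat gained plus heat lost sum to zero:
latent heat to melt: 0.158×334000 = 52772
  meltwater 0→T: 0.158×4180×T = 660.44 T
  milk cools: 1.42×3930×(T − 66.4) = 5580.6(T − 66.4)
6241 T = 370552 − 52772 = 317780
T ≈ 50.92 °C (positive, so assuming full melt was valid).

T_f ≈ 50.9 °C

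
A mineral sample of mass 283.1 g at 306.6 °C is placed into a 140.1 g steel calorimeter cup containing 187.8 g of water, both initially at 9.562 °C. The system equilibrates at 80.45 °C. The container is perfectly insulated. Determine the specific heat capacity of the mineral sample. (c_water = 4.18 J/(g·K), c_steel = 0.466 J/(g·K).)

c ≈ 0.941 J/(g·K)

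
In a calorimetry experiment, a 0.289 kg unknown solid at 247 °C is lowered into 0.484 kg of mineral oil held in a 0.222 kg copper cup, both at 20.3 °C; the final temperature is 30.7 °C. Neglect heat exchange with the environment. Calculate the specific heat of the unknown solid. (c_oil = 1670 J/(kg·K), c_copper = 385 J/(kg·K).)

c ≈ 149 J/(kg·K)

Heat gained plus heat lost sum to zero:
0.289×c×(30.7 − 247) + 0.484×1670×(30.7 − 20.3) + 0.222×385×(30.7 − 20.3) = 0
-62.51 c = -9295
c = -9295/-62.51 ≈ 148.7 J/(kg·K)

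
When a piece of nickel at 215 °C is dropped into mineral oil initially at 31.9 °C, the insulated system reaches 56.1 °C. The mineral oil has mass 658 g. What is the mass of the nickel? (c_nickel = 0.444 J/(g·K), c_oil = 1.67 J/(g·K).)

m ≈ 377 g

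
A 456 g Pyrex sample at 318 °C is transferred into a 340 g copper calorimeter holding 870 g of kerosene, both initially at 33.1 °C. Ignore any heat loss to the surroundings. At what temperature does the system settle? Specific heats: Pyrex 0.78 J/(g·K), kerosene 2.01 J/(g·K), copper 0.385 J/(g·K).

T_f ≈ 78.4 °C

Setting the total heat transfer to zero:
456×0.78×(T − 318) + 870×2.01×(T − 33.1) + 340×0.385×(T − 33.1) = 0
355.68(T − 318) + 1748.7(T − 33.1) + 130.9(T − 33.1) = 0
(355.68 + 1748.7 + 130.9) T = 355.68×318 + 1748.7×33.1 + 130.9×33.1
T = 175321/2235.3 ≈ 78.43 °C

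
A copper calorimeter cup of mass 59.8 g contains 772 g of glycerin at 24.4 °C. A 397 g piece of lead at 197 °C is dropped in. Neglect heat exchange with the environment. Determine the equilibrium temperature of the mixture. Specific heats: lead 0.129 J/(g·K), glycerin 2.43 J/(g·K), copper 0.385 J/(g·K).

T_f ≈ 28.9 °C

Setting the total heat transfer to zero:
397·0.129·(T − 197) + 772·2.43·(T − 24.4) + 59.8·0.385·(T − 24.4) = 0
1950.2 T = 56424
T = 56424/1950.2 ≈ 28.93 °C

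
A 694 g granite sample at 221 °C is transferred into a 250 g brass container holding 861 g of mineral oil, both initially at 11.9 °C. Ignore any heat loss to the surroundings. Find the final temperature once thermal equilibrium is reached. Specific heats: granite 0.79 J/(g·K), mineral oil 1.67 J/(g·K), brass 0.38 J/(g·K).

T_f ≈ 67.0 °C

T_f is the heat-capacity-weighted average of the initial temperatures:
T_f = (548.26×221 + 1437.9×11.9 + 95×11.9) / (548.26 + 1437.9 + 95)
    = 139407 / 2081.1 ≈ 66.99 °C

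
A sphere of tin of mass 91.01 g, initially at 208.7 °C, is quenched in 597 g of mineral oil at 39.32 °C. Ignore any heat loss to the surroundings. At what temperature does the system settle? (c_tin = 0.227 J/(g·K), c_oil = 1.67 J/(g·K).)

T_f ≈ 42.8 °C

Let T be the final temperature. ΣQ_i = 0:
91.01*0.227*(T − 208.7) + 597*1.67*(T − 39.32) = 0
(20.66 + 996.99) T = 20.66*208.7 + 996.99*39.32
T = 43513 / 1017.6 = 42.8 °C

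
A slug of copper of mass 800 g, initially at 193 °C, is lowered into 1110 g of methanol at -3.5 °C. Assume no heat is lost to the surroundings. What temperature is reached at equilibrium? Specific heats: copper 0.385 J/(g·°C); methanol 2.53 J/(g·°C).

T_f ≈ 15.9 °C

T_f is the heat-capacity-weighted average of the initial temperatures:
T_f = (308*193 + 2808.3*(-3.5)) / (308 + 2808.3)
    = 49615 / 3116.3 ≈ 15.92 °C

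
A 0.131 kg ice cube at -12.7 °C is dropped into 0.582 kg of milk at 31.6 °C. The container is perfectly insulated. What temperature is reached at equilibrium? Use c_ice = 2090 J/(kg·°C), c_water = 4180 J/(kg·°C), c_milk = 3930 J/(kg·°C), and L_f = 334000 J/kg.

T_f ≈ 8.8 °C

Heat gained plus heat lost sum to zero:
warm ice to 0 °C: 0.131×2090×(0 − (-12.7)) = 3477.1
  fusion: m_ice L_f = 0.131×334000 = 43754
  meltwater 0→T: 0.131×4180×T = 547.58 T
  milk cools: 0.582×3930×(T − 31.6) = 2287.3(T − 31.6)
2834.8 T = 72277 − 47231 = 25046
T ≈ 8.84 °C — above 0 °C, consistent with complete melting.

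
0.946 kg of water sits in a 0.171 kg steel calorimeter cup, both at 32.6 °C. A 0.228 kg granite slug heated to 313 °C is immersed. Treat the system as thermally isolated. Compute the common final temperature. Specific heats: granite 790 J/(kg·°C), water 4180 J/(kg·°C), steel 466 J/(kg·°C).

Net heat exchanged in the isolated system is zero:
0.228×790×(T − 313) + 0.946×4180×(T − 32.6) + 0.171×466×(T − 32.6) = 0
180.12(T − 313) + 3954.3(T − 32.6) + 79.69(T − 32.6) = 0
(180.12 + 3954.3 + 79.69) T = 180.12×313 + 3954.3×32.6 + 79.69×32.6
T = 187885 / 4214.1 = 44.6 °C

T_f ≈ 44.6 °C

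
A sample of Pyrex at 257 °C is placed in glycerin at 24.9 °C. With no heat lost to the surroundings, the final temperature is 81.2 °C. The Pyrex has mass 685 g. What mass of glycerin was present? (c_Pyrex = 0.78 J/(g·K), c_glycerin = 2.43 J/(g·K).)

m ≈ 687 g

Let T be the final temperature. ΣQ_i = 0:
685×0.78×(81.2 − 257) + m×2.43×(81.2 − 24.9) = 0
136.81 m = 93930
m = 93930/136.81 ≈ 686.6 g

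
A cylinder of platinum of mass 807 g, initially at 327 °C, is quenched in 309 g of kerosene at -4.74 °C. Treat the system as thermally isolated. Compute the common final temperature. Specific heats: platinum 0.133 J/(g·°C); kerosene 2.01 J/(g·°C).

|Q_platinum| = |Q_kerosene|:
807*0.133*(327 − T) = 309*2.01*(T − (-4.74))
107.33(327 − T) = 621.09(T − (-4.74))
728.42 T = 32153  ⇒  T ≈ 44.14 °C

T_f ≈ 44.1 °C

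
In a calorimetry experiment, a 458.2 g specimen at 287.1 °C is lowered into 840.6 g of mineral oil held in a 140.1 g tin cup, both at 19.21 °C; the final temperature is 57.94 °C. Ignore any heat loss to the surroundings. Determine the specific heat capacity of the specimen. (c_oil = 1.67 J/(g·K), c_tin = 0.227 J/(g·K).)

c ≈ 0.53 J/(g·K)

Net heat exchanged in the isolated system is zero:
458.2×c×(57.94 − 287.1) + 840.6×1.67×(57.94 − 19.21) + 140.1×0.227×(57.94 − 19.21) = 0
-105001 c = -55601
c = -55601/-105001 ≈ 0.5295 J/(g·K)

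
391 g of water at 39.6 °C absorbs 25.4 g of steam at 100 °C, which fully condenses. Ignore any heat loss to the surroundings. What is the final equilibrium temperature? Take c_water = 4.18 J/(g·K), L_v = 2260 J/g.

Heat gained plus heat lost sum to zero:
steam→water at 100 °C releases m L_v = 25.4·2260 = 57404; condensate cools 100→T: 25.4·4.18·(T − 100) = 106.17(T − 100); water warms: 391·4.18·(T − 39.6) = 1634.4(T − 39.6)
1740.6 T = 57404 + 10617 + 64721 = 132743
T ≈ 76.26 °C — below 100 °C, confirming all the steam condensed.

T_f ≈ 76.3 °C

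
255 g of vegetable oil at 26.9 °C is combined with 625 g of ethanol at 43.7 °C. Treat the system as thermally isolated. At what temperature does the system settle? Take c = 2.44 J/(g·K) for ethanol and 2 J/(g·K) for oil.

Setting the total heat transfer to zero:
625×2.44×(T − 43.7) + 255×2×(T − 26.9) = 0
2035 T = 80362
T = 80362/2035 ≈ 39.49 °C

T_f ≈ 39.5 °C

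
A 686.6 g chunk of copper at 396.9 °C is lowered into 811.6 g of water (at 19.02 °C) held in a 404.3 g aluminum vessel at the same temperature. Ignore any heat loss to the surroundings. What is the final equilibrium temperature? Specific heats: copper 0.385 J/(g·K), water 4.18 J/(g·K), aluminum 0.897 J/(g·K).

Heat gained plus heat lost sum to zero:
686.6*0.385*(T − 396.9) + 811.6*4.18*(T − 19.02) + 404.3*0.897*(T − 19.02) = 0
264.34(T − 396.9) + 3392.5(T − 19.02) + 362.66(T − 19.02) = 0
(264.34 + 3392.5 + 362.66) T = 264.34*396.9 + 3392.5*19.02 + 362.66*19.02
T ≈ 43.87 °C

T_f ≈ 43.9 °C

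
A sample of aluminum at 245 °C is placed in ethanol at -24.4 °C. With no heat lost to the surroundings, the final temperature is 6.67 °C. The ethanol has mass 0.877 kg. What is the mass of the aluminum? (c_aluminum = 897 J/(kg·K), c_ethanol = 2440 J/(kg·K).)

m ≈ 0.311 kg

Let T be the final temperature. ΣQ_i = 0:
m×897×(6.67 − 245) + 0.877×2440×(6.67 − (-24.4)) = 0
-213782 m = -66486
m = -66486/-213782 ≈ 0.311 kg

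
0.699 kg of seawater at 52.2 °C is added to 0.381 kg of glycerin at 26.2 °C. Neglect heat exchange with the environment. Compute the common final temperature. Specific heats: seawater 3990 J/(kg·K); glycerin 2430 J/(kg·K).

T_f ≈ 45.7 °C

Heat gained plus heat lost sum to zero:
0.699×3990×(T − 52.2) + 0.381×2430×(T − 26.2) = 0
3714.8 T = 169843
T ≈ 45.72 °C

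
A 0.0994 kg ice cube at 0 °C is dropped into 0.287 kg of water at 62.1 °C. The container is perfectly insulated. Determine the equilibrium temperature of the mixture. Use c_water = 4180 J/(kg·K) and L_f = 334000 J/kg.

Taking heat into each body as positive, Σ m c ΔT = 0:
fusion: m_ice L_f = 0.0994×334000 = 33200
  warm the meltwater: 415.49 T
  water cools: 0.287×4180×(T − 62.1) = 1199.7(T − 62.1)
1615.2 T = 74499 − 33200 = 41299
T ≈ 25.57 °C — above 0 °C, consistent with complete melting.

T_f ≈ 25.6 °C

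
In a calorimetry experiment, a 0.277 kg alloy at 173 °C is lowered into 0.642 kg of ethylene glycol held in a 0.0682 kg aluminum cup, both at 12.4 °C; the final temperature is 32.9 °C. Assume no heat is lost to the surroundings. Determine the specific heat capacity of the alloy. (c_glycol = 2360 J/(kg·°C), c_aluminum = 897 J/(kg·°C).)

c ≈ 833 J/(kg·°C)

Setting the total heat transfer to zero:
0.277·c·(32.9 − 173) + 0.642·2360·(32.9 − 12.4) + 0.0682·897·(32.9 − 12.4) = 0
-38.81 c = -32314
c = -32314/-38.81 ≈ 832.7 J/(kg·°C)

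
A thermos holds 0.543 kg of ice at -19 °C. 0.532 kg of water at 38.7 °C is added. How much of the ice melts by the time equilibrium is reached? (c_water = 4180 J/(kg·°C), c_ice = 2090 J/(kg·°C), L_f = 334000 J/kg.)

m_melted ≈ 0.193 kg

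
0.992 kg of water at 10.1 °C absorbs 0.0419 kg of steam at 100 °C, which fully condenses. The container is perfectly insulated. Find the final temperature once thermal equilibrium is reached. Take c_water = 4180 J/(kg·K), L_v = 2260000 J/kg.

T_f ≈ 35.7 °C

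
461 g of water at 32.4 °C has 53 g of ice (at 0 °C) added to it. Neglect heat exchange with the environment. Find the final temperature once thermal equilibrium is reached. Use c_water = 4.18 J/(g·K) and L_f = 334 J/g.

Heat gained plus heat lost sum to zero:
fusion: m_ice L_f = 53·334 = 17702
  meltwater 0→T: 53·4.18·T = 221.54 T
  water cools: 461·4.18·(T − 32.4) = 1927(T − 32.4)
2148.5 T = 62434 − 17702 = 44732
T ≈ 20.82 °C. Since T > 0 °C, the all-ice-melts assumption holds.

T_f ≈ 20.8 °C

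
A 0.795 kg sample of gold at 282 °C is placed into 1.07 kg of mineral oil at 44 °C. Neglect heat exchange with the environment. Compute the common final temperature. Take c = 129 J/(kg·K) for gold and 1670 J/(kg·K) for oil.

T_f ≈ 56.9 °C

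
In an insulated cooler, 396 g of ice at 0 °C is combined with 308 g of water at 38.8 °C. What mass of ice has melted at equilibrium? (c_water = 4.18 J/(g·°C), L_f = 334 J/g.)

m_melted ≈ 150 g

Water can give up m c ΔT = 308·4.18·38.8 = 49953 J before reaching 0 °C.
To melt every bit of ice: 396·334 = 132264 J.
Since 49953 < 132264 J, not all the ice melts; equilibrium is at 0 °C.
m_melted·334 = 49953  ⇒  m_melted ≈ 149.6 g.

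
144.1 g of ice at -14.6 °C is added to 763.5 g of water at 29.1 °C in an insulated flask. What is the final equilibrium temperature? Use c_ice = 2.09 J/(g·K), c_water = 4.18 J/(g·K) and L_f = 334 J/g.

T_f ≈ 10.6 °C

Conservation of energy gives ΣQ = 0:
ice -14.6→0 °C: 144.1·2.09·14.6 = 4397.1
  melt ice: 144.1·334 = 48129
  warm the meltwater: 602.34 T
  water cools: 763.5·4.18·(T − 29.1) = 3191.4(T − 29.1)
3793.8 T = 92871 − 52526 = 40344
T ≈ 10.63 °C. Since T > 0 °C, the all-ice-melts assumption holds.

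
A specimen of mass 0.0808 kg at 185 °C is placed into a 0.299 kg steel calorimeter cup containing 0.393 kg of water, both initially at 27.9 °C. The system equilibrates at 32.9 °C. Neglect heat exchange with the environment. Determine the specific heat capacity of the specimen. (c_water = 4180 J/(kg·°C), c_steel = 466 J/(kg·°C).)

c ≈ 725 J/(kg·°C)

Setting the total heat transfer to zero:
0.0808·c·(32.9 − 185) + 0.393·4180·(32.9 − 27.9) + 0.299·466·(32.9 − 27.9) = 0
-12.29 c = -8910.4
c = -8910.4/-12.29 ≈ 725 J/(kg·°C)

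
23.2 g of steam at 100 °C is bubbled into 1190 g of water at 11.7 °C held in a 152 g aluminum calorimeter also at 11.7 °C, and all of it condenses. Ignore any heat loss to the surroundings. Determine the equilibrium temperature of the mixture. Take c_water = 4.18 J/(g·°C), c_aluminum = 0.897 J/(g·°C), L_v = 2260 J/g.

T_f ≈ 23.4 °C

Energy balance with sensible and latent terms:
condense steam: −23.2·2260 = −52432; condensed water 100 °C→T: 96.98(T − 100); original water: 4974.2(T − 11.7); cup: 136.34(T − 11.7)
5207.5 T = 52432 + 9697.6 + 59793 = 121923
T ≈ 23.41 °C — below 100 °C, confirming all the steam condensed.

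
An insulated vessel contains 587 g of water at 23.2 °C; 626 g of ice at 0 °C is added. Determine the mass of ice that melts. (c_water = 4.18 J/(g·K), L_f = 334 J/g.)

Heat available from the water dropping to 0 °C: 587·4.18·23.2 = 56925 J.
Melting all 626 g of ice would need 626·334 = 209084 J.
That's not enough to melt it all — equilibrium is at 0 °C with ice remaining.
m_melted·334 = 56925  ⇒  m_melted ≈ 170.4 g.

m_melted ≈ 170 g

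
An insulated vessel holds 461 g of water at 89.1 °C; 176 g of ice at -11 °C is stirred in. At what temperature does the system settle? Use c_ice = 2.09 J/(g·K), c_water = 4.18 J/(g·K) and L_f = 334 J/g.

Let T be the final temperature. ΣQ_i = 0:
warm ice to 0 °C: 176·2.09·(0 − (-11)) = 4046.2; melt ice: 176·334 = 58784; meltwater 0→T: 176·4.18·T = 735.68 T; water cools: 461·4.18·(T − 89.1) = 1927(T − 89.1)
2662.7 T = 171694 − 62830 = 108864
T ≈ 40.89 °C (positive, so assuming full melt was valid).

T_f ≈ 40.9 °C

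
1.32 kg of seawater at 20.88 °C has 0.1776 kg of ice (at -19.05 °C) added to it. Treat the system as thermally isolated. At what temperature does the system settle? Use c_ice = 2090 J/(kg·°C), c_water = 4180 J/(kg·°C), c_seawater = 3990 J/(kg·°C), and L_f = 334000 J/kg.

Energy conservation, ΣQ = 0:
ice -19.05→0 °C: 0.1776·2090·19.05 = 7071.1; melt ice: 0.1776·334000 = 59318; meltwater 0→T: 0.1776·4180·T = 742.37 T; seawater: 5266.8(T − 20.88)
6009.2 T = 109971 − 66389 = 43581
T ≈ 7.25 °C — above 0 °C, consistent with complete melting.

T_f ≈ 7.3 °C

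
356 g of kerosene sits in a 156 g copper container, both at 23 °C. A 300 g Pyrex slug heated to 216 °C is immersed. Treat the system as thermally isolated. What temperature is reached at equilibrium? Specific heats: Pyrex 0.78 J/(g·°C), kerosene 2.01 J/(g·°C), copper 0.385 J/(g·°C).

T_f ≈ 67.7 °C

T_f = Σ m_i c_i T_i / Σ m_i c_i:
T_f = (234·216 + 715.56·23 + 60.06·23) / (234 + 715.56 + 60.06)
    = 68383 / 1009.6 ≈ 67.73 °C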